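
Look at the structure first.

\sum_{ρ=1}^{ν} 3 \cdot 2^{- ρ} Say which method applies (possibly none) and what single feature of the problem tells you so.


Diagnosis: the geometric series formula — consecutive terms stand in a fixed index-free ratio — the geometric sum formula closes it.


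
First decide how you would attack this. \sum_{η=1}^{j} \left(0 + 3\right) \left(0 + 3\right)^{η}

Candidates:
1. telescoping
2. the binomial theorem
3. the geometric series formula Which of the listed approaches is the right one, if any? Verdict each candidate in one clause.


Method: the geometric series formula — term-over-term division gives 3 every time — index-free ratio, geometric sum formula applies.
- telescoping: writing out consecutive terms as given produces no pairwise cancellation.
- the binomial theorem: no binomial coefficients pair up with complementary powers here.
- the geometric series formula: applicable, and directly so.


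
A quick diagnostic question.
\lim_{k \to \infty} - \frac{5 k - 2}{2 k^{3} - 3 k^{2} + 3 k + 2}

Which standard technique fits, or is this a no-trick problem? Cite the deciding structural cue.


Diagnosis: dominant-term comparison — as k grows, only the highest-degree terms matter — compare leading terms and read the limit off. Differentiating the expression as a single quotient would eventually settle it as well; matching dominant growth settles it immediately.


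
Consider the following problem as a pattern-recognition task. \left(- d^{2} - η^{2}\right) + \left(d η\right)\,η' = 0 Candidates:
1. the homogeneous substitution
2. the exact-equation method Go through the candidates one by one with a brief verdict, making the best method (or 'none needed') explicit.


Method: the homogeneous substitution — the slope's numerator and denominator share total degree; set v = η/d and the equation drops to separable form. A Bernoulli substitution is a fair alternative on this equation directly; the homogeneous reading takes it as given.
- the homogeneous substitution: a fit — the right tool for this form.
- the exact-equation method: the cross partial derivatives disagree, so no single potential exists.


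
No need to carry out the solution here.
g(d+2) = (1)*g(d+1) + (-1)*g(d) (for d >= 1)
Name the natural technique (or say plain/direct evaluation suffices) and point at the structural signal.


Technique: the characteristic-root method — constant coefficients and linearity mean the ansatz r^d reduces it to solving the characteristic polynomial.


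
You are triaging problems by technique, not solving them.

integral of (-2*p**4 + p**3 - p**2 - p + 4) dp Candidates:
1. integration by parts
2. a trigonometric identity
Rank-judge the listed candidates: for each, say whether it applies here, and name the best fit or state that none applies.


Verdict: no special technique — nothing composite, nothing rational, nothing trigonometric — each constant-multiple power of p integrates by the power rule alone.
- integration by parts — parts would only shuffle a directly integrable integrand.
- a trigonometric identity — there is no trigonometric structure at all — the integrand carries no sine or cosine to rewrite.


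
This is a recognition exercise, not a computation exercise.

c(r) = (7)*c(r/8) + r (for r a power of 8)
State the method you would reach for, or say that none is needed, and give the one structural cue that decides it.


Diagnosis: the master substitution — the call at r/8 makes this multiplicative recursion; the master-style substitution converts it to additive.


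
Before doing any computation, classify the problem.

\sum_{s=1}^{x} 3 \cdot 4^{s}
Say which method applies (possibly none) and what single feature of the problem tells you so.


Verdict: the geometric series formula — check a ratio of consecutive terms: it is 4, independent of the index, so the geometric formula closes the sum.


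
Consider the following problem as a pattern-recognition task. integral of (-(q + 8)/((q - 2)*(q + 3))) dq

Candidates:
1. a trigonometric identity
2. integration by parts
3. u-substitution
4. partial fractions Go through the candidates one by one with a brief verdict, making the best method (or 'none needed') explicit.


Verdict: partial fractions — a proper rational integrand whose denominator splits into simpler factors — decompose into partial fractions first.
- a trigonometric identity — there is no trigonometric structure at all — the integrand carries no sine or cosine to rewrite.
- integration by parts: the nonconstant-polynomial-times-standard-kernel pattern (an exp, sine, cosine, or logarithm partner) is absent.
- u-substitution: no subexpression of the integrand serves as a whole-integral substitution inner — individual terms may offer their own, but none carries its derivative as a factor of the full integrand; a working change of variable would have to be constructed from outside the expression.
- partial fractions — applies; the problem has the shape this method handles.


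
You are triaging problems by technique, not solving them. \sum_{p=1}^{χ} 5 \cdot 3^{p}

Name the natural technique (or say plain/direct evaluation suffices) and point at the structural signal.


Verdict: the geometric series formula — term-over-term division gives 3 every time — index-free ratio, geometric sum formula applies.


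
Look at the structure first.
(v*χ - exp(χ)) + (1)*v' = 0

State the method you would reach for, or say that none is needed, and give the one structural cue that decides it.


Technique: a linear integrating factor — v appears only to the first power with coefficient χ — the classic integrating-factor setup.


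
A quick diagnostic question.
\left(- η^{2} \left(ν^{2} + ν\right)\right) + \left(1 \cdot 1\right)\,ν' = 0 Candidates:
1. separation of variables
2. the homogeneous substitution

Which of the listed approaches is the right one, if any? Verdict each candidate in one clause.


Best approach: separation of variables — the derivative equals a pure function of η (namely η^{2}) times a pure function of ν (namely ν^{2} + ν); divide and integrate each side. Rearranged, this also fits the Bernoulli template directly; separation reads the product structure as given.
- separation of variables — a fit — the right tool for this form.
- the homogeneous substitution: the slope does not depend on the ratio of the variables alone.


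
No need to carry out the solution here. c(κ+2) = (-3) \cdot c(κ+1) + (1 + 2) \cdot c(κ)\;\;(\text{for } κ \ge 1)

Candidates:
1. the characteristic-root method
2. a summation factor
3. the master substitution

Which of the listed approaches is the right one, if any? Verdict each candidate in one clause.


Verdict: the characteristic-root method — because shifting κ leaves the equation's coefficients unchanged, exponential trials reduce it to algebra.
- the characteristic-root method — yes — fits the structure here.
- a summation factor — a summation factor telescopes one-step recursions; this one carries higher-order memory.
- the master substitution: no fixed divisor shrinks the index between calls.


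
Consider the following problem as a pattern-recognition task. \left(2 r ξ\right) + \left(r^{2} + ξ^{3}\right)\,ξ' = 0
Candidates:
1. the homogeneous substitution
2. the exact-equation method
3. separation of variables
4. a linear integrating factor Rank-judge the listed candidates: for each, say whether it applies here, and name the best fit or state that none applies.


Verdict: the exact-equation method — checking ∂/∂ξ of 2 r ξ against ∂/∂r of r^{2} + ξ^{3}: they match — the equation is exact as it stands.
- the homogeneous substitution: the ratio of the variables does not determine the slope.
- the exact-equation method: yes, a natural case for it.
- separation of variables — no algebra isolates the independent variable on one side and the unknown on the other.
- a linear integrating factor — a nonlinear term in the unknown puts this outside the integrating-factor template.


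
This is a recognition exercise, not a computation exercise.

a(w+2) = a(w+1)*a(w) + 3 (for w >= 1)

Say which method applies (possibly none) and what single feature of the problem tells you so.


Best approach: no special technique — this one you iterate or analyze qualitatively: the nonlinearity defeats linear solution methods.


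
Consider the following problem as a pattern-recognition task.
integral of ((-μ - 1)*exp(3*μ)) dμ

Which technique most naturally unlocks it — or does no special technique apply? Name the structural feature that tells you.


Verdict: integration by parts — differentiate -μ - 1, integrate exp(3*μ): each pass lowers the polynomial degree, so parts terminates.


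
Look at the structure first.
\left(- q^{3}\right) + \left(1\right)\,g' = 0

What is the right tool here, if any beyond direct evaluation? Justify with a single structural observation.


Verdict: no special technique — with g absent the equation is not coupled at all: direct integration in q.


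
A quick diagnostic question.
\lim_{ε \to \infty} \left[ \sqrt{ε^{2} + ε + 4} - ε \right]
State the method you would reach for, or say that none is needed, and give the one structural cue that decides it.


Verdict: conjugate multiplication — an infinity-minus-infinity difference with a surviving radical — multiply by the conjugate to cancel the divergence.


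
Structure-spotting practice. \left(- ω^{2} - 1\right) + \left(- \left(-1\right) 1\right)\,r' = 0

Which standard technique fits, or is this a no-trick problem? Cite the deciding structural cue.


Best approach: no special technique — the slope is a function of ω alone, so integrate both sides directly.


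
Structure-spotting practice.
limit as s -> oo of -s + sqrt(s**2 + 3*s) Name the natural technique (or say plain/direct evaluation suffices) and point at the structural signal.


Best approach: conjugate multiplication — two divergent pieces with a minus sign between them and a radical in the mix: rationalize sqrt(s**2 + 3*s) - s before any limit law applies.


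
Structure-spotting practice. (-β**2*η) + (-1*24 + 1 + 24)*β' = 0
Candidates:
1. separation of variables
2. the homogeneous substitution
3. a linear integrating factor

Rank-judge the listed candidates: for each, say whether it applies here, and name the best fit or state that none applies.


Technique: separation of variables — all dependence on the two variables factors apart, the defining separable shape.
- separation of variables: yes, a natural case for it.
- the homogeneous substitution: rescaling both variables together changes the slope, so no ratio substitution collapses it.
- a linear integrating factor: a nonlinear term in the unknown puts this outside the integrating-factor template.


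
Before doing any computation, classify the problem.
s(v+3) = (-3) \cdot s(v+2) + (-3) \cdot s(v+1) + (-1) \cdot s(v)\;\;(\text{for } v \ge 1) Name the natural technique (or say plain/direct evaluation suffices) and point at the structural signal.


Technique: the characteristic-root method — every coefficient is a fixed number and the forcing is zero — substitute r^v and read off the root equation.


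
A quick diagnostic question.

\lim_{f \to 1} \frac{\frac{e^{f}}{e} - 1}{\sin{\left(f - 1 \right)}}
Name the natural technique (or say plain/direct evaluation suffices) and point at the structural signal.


Method: l'Hôpital's rule (0/0) — substituting 1 gives 0 over 0; differentiate top and bottom once and re-evaluate. The standard small-argument limits would also carry it; the rule is the systematic route.


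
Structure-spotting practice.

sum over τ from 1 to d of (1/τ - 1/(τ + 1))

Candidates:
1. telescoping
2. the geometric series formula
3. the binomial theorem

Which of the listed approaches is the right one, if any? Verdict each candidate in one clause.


Best approach: telescoping — spot the paired structure — each term adds 1/τ and subtracts its successor value, which the next term restores: the definition of a telescoping chain.
- telescoping: applies; the problem has the shape this method handles.
- the geometric series formula: no single multiplier carries one term to the next throughout the sum.
- the binomial theorem — no binomial coefficients pair with matched powers.


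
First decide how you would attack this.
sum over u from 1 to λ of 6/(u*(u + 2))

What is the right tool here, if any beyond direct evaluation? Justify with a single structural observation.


Technique: telescoping — 6/(u*(u + 2)) is a collapsed telescope: expand it into simple fractions to see the cancellation.


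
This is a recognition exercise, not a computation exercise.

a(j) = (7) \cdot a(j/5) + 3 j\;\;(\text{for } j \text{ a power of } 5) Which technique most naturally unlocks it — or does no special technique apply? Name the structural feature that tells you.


Best approach: the master substitution — treat m = log base 5 of j as the new clock: one recursion step advances m by one while j scales by 5.


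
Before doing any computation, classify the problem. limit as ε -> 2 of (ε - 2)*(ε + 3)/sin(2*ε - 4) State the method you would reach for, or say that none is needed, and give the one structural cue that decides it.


Method: l'Hôpital's rule (0/0) — both numerator and denominator vanish at 2: the genuine 0/0 indeterminate that l'Hôpital exists for. Known elementary limits would finish this too — the rule just bypasses the case analysis.


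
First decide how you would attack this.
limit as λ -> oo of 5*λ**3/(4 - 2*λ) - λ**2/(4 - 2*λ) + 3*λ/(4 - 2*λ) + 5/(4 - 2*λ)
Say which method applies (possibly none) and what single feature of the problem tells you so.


Technique: dominant-term comparison — at large λ only the top-degree terms survive; compare the leading terms and the limit falls out. l'Hôpital's at-infinity variant applies to the expression viewed as a single quotient; the leading-term comparison is the direct route.


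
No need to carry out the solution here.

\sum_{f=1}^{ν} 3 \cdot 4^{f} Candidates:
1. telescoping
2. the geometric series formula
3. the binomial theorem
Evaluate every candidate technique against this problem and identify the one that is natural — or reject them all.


Technique: the geometric series formula — each summand is the previous one scaled by 4; that constant multiplier is itself the geometric structure.
- telescoping: the terms as presented offer no neighboring cancellation — a telescoping rewrite may exist, but the displayed structure does not hand one over.
- the geometric series formula — yes, a natural case for it.
- the binomial theorem — the terms do not reassemble into a binomial power.


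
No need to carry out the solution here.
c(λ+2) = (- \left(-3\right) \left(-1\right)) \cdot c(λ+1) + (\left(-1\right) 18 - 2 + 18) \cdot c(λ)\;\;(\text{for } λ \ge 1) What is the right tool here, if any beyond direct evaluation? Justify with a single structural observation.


Verdict: the characteristic-root method — fixed numeric weights on consecutive terms and no forcing term added: the root method in its home territory.


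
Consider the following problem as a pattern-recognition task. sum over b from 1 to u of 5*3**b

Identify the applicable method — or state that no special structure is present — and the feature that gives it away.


Diagnosis: the geometric series formula — term-over-term division gives 3 every time — index-free ratio, geometric sum formula applies.


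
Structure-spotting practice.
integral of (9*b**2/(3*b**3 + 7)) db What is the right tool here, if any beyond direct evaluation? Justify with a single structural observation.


Best approach: u-substitution — structure check: outer function, inner expression 3*b**3 + 7, inner derivative as a factor — the classic u = 3*b**3 + 7 pattern.


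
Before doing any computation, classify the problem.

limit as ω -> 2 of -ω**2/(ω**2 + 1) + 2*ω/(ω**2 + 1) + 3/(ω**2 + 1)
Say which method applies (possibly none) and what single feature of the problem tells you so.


Method: no special technique — no zero denominators, no indeterminate clash at 2 — substitute and read off the value.


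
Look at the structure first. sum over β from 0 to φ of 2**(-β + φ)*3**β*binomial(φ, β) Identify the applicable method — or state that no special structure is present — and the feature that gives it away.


Best approach: the binomial theorem — the summand is term β of a binomial expansion in 3 and 2; the whole sum is a single power.


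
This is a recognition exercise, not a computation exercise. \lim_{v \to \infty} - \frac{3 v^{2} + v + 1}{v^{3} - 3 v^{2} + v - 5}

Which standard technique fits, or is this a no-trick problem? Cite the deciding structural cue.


Diagnosis: dominant-term comparison — divide through by the highest power of v; every lower-order term dies and the dominant terms decide the limit. l'Hôpital's at-infinity variant applies to the expression viewed as a single quotient; the leading-term comparison is the direct route.


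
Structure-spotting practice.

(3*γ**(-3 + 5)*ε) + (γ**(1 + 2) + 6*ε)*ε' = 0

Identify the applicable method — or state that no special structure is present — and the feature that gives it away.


Verdict: the exact-equation method — equality of cross partials is the green light — assemble the potential function term by term.


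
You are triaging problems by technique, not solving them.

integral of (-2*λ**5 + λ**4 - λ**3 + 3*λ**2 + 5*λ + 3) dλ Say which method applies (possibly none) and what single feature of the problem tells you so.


Verdict: no special technique — nothing composite, nothing rational, nothing trigonometric — each constant-multiple power of λ integrates by the power rule alone.


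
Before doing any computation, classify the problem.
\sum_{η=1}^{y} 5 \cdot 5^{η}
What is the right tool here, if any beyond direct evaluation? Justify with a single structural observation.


Method: the geometric series formula — each summand is the previous one scaled by 5; that constant multiplier is itself the geometric structure.


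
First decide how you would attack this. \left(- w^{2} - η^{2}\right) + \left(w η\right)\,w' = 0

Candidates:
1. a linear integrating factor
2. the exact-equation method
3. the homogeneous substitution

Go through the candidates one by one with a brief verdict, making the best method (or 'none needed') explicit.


Method: the homogeneous substitution — scaling η and w together leaves the slope fixed — it depends only on w/η, so substitute the ratio. A Bernoulli substitution is a fair alternative on this equation directly; the homogeneous reading takes it as given.
- a linear integrating factor — the unknown enters nonlinearly (through a power, a denominator, or a transcendental function), which the linear integrating-factor recipe cannot absorb as-is — any repair would come from a preliminary substitution, not the factor.
- the exact-equation method: the cross partial derivatives disagree, so no single potential exists.
- the homogeneous substitution: a fit — the right tool for this form.


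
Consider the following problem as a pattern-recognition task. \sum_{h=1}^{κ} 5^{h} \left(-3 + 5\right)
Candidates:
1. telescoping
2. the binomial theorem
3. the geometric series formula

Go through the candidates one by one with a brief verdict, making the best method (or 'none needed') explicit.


Technique: the geometric series formula — check a ratio of consecutive terms: it is 5, independent of the index, so the geometric formula closes the sum.
- telescoping — the summand is not presented as a shifted difference — a telescoping rewrite may exist, but the displayed structure does not offer one.
- the binomial theorem — no binomial coefficients pair up with complementary powers here.
- the geometric series formula — yes, a natural case for it.


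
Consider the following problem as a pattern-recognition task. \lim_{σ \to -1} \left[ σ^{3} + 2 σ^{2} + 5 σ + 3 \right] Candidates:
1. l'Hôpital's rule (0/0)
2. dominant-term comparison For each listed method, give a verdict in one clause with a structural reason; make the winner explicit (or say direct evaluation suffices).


Verdict: no special technique — no vanishing denominator and no indeterminate clash at the point — evaluation is immediate.
- l'Hôpital's rule (0/0) — evaluation at the point is determinate, so the rule has nothing to repair.
- dominant-term comparison — this limit is not decided by comparing leading-term growth at infinity.


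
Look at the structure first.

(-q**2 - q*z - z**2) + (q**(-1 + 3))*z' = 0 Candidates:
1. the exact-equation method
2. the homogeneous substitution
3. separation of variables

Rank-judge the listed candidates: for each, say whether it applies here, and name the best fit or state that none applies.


Best approach: the homogeneous substitution — the slope's numerator and denominator have matching total degree, so it depends only on z/q and the ratio substitution collapses it.
- the exact-equation method: the cross partial derivatives disagree, so no single potential exists.
- the homogeneous substitution — applicable, and directly so.
- separation of variables — no algebra isolates the independent variable on one side and the unknown on the other.


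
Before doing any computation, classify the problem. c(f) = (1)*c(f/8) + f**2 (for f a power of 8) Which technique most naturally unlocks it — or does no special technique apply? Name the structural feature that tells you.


Method: the master substitution — divide-the-index recursion (f/8 inside the call) straightens out once the index is rewritten as 8^m.


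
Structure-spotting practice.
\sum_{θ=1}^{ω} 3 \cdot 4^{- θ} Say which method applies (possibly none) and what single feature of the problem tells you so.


Best approach: the geometric series formula — consecutive terms stand in a fixed index-free ratio — the geometric sum formula closes it.


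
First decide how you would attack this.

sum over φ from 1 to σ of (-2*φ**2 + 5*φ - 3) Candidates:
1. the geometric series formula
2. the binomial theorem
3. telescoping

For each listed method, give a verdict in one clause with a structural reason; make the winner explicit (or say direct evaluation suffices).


Technique: no special technique — this is bookkeeping, not technique: standard formulas for sums of constant-multiple powers of φ apply termwise.
- the geometric series formula: no single multiplier carries one term to the next throughout the sum.
- the binomial theorem — the terms do not reassemble into a binomial power.
- telescoping: neither a shifted-difference shape nor integer-spaced poles are present.


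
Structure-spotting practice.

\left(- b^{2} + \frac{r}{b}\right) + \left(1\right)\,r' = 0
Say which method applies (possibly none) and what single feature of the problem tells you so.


Verdict: a linear integrating factor — the unknown enters only to the first power against a nonzero forcing term — the integrating-factor template applies directly.


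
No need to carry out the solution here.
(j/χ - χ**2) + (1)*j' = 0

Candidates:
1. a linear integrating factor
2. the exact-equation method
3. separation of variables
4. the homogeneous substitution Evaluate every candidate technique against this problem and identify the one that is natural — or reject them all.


Technique: a linear integrating factor — linear in the unknown with genuine forcing: multiply through by the exponential of the integrated coefficient and the left side closes into one derivative.
- a linear integrating factor: applies; the problem has the shape this method handles.
- the exact-equation method: no potential function has this form as its differential, as written.
- separation of variables — no algebra isolates the independent variable on one side and the unknown on the other.
- the homogeneous substitution: the ratio of the variables does not determine the slope.


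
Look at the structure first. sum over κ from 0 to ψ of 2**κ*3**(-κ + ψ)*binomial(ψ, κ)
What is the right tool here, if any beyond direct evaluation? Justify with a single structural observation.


Technique: the binomial theorem — binomial(ψ, κ) weighting matched powers of 2 and 3 is the expanded form of (2 + 3)^ψ — fold it back up.


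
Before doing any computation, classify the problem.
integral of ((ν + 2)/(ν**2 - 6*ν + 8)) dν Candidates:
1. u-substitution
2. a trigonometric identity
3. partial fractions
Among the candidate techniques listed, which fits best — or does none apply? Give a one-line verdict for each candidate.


Technique: partial fractions — the bottom, ν**2 - 6*ν + 8, comes apart into simple factors, and a proper rational function over split factors decomposes.
- u-substitution: no subexpression of the integrand serves as a whole-integral substitution inner — individual terms may offer their own, but none carries its derivative as a factor of the full integrand; a working change of variable would have to be constructed from outside the expression.
- a trigonometric identity: with no trigonometric functions present, identity rewriting has no target.
- partial fractions — yes, a natural case for it.


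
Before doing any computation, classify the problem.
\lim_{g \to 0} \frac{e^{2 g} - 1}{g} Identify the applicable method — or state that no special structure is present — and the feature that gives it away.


Technique: l'Hôpital's rule (0/0) — substituting 0 gives 0 over 0; differentiate top and bottom once and re-evaluate. A local series expansion at the point resolves it as well; the rule is the packaged version of that step.


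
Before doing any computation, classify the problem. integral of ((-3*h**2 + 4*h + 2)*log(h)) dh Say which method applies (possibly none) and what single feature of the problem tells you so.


Technique: integration by parts — one parts step with u = log(h) trades the logarithm for an algebraic integrand.


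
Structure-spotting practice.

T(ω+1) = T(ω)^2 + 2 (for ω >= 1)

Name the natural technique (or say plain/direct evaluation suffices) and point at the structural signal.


Diagnosis: no special technique — the new term depends nonlinearly on the old ones, which disqualifies every superposition-based technique.


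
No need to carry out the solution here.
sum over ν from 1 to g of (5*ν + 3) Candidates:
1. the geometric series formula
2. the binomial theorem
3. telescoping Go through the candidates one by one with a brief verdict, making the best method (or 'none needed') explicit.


Technique: no special technique — the sum is polynomial through and through; closed forms for each power of ν finish it directly.
- the geometric series formula — dividing successive terms gives an index-dependent quantity, not a constant.
- the binomial theorem: no binomial coefficients pair up with complementary powers here.
- telescoping — computed from the summand as displayed, the partial sums build up without the pairwise collapse telescoping exploits.


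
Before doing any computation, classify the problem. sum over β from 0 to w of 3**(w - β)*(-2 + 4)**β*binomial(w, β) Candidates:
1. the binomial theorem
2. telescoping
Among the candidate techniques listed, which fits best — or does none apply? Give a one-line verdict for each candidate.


Technique: the binomial theorem — binomial coefficients against complementary powers of (-2 + 4) and 3: recognize the binomial expansion and resum.
- the binomial theorem — yes — fits the structure here.
- telescoping: in the displayed form, no term reappears at a neighboring index to cancel against.


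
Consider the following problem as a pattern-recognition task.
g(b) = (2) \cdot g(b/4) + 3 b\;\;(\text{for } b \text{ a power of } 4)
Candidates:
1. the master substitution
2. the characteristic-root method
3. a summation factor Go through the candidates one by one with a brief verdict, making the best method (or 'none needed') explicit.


Verdict: the master substitution — the argument contracts 4-fold per step: reindex b exponentially and solve the linear recurrence in the new index.
- the master substitution — applicable, and directly so.
- the characteristic-root method — the recursion divides its index rather than shifting it — outside the constant-shift family the root method covers.
- a summation factor — the recursion divides its index rather than shifting it — there is no previous-term chain for a summation factor to telescope.


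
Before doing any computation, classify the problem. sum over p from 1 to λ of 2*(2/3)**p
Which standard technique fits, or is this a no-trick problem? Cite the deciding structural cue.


Best approach: the geometric series formula — check a ratio of consecutive terms: it is 2/3, independent of the index, so the geometric formula closes the sum.


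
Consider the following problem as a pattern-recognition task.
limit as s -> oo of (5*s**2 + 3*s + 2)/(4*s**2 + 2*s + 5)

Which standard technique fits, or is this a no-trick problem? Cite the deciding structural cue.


Technique: dominant-term comparison — divide through by the highest power of s; every lower-order term dies and the dominant terms decide the limit. Viewed as a single quotient this is an ∞/∞ form — an at-infinity application of l'Hôpital's rule would also resolve it; comparing leading growth reads the answer without differentiating.


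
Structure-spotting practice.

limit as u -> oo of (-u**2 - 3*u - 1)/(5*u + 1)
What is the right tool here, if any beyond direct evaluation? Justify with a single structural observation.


Best approach: dominant-term comparison — divide through by the highest power of u; every lower-order term dies and the dominant terms decide the limit. Viewed as a single quotient this is an ∞/∞ form — an at-infinity application of l'Hôpital's rule would also resolve it; comparing leading growth reads the answer without differentiating.


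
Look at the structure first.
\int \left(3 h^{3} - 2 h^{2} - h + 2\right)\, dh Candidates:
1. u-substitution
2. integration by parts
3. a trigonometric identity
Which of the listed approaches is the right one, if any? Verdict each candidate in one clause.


Diagnosis: no special technique — every term is a constant multiple of a power of h; term-wise power-rule integration needs no preliminary transformation.
- u-substitution — no substitution does more than relabel what direct integration already handles.
- integration by parts — parts would only shuffle a directly integrable integrand.
- a trigonometric identity: no sine or cosine appears, so there is nothing for a trigonometric identity to act on.


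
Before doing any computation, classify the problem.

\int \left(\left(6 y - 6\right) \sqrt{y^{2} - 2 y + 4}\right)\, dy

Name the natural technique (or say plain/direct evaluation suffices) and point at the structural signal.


Verdict: u-substitution — read it as f(y^{2} - 2 y + 4) times a constant multiple of d(y^{2} - 2 y + 4): one substitution, u = y^{2} - 2 y + 4, finishes it.


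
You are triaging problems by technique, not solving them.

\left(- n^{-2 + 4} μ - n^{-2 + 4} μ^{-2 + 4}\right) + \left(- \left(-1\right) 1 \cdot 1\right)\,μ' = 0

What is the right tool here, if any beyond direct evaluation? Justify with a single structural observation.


Diagnosis: separation of variables — solved for the derivative, the right side splits multiplicatively into a function of each variable alone — divide and integrate each side. A Bernoulli substitution applies to this equation as given; separation takes the same equation in its displayed form.


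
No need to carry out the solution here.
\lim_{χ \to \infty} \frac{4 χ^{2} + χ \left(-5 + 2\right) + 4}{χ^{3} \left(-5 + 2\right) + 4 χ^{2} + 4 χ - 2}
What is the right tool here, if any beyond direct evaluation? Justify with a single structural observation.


Method: dominant-term comparison — growth-rate triage: the leading powers of χ decide the limit, everything else is noise. Differentiating the expression as a single quotient would eventually settle it as well; matching dominant growth settles it immediately.


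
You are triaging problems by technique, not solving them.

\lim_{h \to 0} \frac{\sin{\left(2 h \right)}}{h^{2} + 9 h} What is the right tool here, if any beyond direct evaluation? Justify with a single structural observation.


Method: l'Hôpital's rule (0/0) — substituting 0 gives 0 over 0; differentiate top and bottom once and re-evaluate. A first-order expansion at the point is an equally standard path; the rule packages it.


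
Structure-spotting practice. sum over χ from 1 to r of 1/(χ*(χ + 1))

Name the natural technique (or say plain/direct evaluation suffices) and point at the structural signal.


Method: telescoping — after splitting 1/(χ*(χ + 1)) into partial fractions, the pieces are shifted copies of one function and cancel telescopically.


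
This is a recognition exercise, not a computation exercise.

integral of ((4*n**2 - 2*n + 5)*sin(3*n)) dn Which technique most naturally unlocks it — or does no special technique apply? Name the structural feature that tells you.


Diagnosis: integration by parts — the integrand splits as 4*n**2 - 2*n + 5 times sin(3*n) — repeatedly differentiating the polynomial part kills it, which is the parts ladder.


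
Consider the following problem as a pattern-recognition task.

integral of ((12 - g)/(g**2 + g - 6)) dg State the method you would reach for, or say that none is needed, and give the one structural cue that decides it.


Best approach: partial fractions — rational integrand, reducible denominator g**2 + g - 6: decompose first, integrate second.


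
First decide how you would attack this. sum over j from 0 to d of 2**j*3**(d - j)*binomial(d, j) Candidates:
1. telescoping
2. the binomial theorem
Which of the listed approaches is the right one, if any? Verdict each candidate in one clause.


Diagnosis: the binomial theorem — binomial(d, j) weighting matched powers of 2 and 3 is the expanded form of (2 + 3)^d — fold it back up.
- telescoping: the terms as presented offer no neighboring cancellation — a telescoping rewrite may exist, but the displayed structure does not hand one over.
- the binomial theorem: applicable, and directly so.


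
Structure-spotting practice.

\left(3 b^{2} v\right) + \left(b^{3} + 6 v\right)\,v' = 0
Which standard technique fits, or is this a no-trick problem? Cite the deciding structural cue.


Verdict: the exact-equation method — because the two cross partials coincide, the form is conservative as written — recover its potential in (b, v).


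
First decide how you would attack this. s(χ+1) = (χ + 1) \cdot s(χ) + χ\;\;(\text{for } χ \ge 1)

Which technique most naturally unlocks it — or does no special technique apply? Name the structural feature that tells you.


Verdict: a summation factor — an index-dependent multiplier χ + 1 rules out characteristic roots; a summation factor converts it to a pure difference.


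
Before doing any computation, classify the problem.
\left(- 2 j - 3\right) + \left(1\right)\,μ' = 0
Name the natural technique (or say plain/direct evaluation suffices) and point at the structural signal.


Best approach: no special technique — the slope is a function of j alone, so integrate both sides directly.


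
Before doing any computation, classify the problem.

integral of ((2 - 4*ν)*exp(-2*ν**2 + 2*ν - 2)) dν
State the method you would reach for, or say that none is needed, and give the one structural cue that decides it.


Diagnosis: u-substitution — gathered as a product, the integrand carries the factor 2 - 4*ν — up to a constant, the derivative of the inner expression -2*ν**2 + 2*ν - 2 — so u = -2*ν**2 + 2*ν - 2 collapses the integral.


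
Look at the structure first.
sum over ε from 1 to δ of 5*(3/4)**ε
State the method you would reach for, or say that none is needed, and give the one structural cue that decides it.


Verdict: the geometric series formula — consecutive terms stand in a fixed index-free ratio — the geometric sum formula closes it.


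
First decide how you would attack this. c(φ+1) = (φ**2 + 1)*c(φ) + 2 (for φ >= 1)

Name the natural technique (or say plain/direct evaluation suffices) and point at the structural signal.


Technique: a summation factor — because the multiplier φ**2 + 1 is index-dependent, divide through by its running product and sum the resulting differences.


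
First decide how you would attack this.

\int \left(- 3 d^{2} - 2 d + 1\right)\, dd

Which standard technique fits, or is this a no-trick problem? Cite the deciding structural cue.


Technique: no special technique — the integrand is a sum of constant multiples of powers of d — integrate term by term.


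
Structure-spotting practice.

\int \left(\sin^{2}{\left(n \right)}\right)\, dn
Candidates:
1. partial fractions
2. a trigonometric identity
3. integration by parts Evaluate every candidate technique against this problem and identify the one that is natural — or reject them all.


Technique: a trigonometric identity — \sin^{2}{\left(n \right)} is the textbook power-reduction case — identities first, antiderivatives second.
- partial fractions — there is no rational-function structure to decompose.
- a trigonometric identity — yes — fits the structure here.
- integration by parts — not the fit here: there is no polynomial factor to ladder down — parts can still close the trigonometric product by recursion, though the identity rewrite is the direct route.


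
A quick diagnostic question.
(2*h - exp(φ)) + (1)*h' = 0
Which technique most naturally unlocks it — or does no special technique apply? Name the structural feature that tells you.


Verdict: a linear integrating factor — the unknown enters only to the first power against a nonzero forcing term — the integrating-factor template applies directly.


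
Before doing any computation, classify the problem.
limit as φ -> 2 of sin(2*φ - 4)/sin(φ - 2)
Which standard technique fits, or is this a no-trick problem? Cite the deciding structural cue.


Verdict: l'Hôpital's rule (0/0) — the 0/0 form at 2 is the signature situation for l'Hôpital's rule. Expanding numerator and denominator to first order gives the same value — the rule automates exactly that.


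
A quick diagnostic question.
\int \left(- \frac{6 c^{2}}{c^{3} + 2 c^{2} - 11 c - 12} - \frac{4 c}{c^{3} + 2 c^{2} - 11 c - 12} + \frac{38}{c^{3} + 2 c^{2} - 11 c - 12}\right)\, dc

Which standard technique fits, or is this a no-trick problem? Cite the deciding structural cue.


Best approach: partial fractions — the bottom factors while the top stays lower-degree — split into simple fractions and integrate piece by piece.


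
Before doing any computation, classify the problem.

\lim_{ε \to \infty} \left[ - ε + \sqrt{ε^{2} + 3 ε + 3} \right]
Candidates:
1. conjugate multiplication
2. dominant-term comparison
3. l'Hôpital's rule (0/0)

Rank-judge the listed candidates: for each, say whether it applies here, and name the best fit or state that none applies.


Diagnosis: conjugate multiplication — infinity minus infinity with a radical in play — multiply by the conjugate so the divergences of \sqrt{ε^{2} + 3 ε + 3} and ε annihilate.
- conjugate multiplication: a fit — the right tool for this form.
- dominant-term comparison: no ranking of term growth rates resolves the limit here.
- l'Hôpital's rule (0/0): the expression is a difference driving to ∞ − ∞, not a 0/0 quotient — there is no ratio for the rule to differentiate.
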